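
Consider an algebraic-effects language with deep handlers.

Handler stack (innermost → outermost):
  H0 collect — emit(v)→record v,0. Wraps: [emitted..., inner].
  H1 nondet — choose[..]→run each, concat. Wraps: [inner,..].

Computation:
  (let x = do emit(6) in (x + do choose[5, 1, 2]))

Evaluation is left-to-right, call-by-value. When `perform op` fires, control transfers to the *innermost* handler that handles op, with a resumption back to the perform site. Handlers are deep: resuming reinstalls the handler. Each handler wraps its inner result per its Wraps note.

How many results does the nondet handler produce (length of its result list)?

Step-by-step:
emit(6) @ H0 ⇒ out+=6
choose[5, 1, 2] @ H1
  branch[0] choose=5:
    H0 returns [6, 5]
    H1 returns [[6, 5]]
  branch[1] choose=1:
    H0 returns [6, 1]
    H1 returns [[6, 1]]
  branch[2] choose=2:
    H0 returns [6, 2]
    H1 returns [[6, 2]]
= [[6, 5], [6, 1], [6, 2]]

Answer: 3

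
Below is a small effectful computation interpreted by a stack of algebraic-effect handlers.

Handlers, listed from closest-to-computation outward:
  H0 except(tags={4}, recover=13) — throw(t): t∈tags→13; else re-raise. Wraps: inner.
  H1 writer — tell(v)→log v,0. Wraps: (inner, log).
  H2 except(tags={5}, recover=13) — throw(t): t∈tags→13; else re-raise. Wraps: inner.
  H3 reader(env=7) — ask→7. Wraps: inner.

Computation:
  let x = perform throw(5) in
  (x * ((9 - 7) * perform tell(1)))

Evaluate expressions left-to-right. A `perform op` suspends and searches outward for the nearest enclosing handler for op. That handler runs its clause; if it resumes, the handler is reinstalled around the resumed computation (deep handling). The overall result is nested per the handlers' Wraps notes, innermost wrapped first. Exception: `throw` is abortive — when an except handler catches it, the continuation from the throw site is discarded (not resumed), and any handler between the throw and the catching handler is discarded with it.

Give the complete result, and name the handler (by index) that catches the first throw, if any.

Working:
throw(5) @ H0 re-raised
throw(5) @ H2 caught ⇒ 13
H3 returns 13
= 13

Answer: 13 ; first throw caught by: H2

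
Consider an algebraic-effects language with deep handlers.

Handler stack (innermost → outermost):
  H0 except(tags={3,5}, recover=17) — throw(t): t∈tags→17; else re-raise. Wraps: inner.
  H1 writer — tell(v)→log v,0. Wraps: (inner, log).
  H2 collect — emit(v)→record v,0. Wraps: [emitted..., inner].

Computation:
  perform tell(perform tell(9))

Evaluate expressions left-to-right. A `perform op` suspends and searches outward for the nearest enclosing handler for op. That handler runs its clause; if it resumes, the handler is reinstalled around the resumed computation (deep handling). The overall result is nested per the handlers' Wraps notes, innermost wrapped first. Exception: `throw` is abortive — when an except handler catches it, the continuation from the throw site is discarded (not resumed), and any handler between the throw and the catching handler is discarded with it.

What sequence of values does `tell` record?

Working:
tell(9) @ H1 ⇒ log+=9
tell(0) @ H1 ⇒ log+=0
H0 returns 0
H1 returns (0, (9, 0))
H2 returns [(0, (9, 0))]
= [(0, (9, 0))]

Answer: (9, 0)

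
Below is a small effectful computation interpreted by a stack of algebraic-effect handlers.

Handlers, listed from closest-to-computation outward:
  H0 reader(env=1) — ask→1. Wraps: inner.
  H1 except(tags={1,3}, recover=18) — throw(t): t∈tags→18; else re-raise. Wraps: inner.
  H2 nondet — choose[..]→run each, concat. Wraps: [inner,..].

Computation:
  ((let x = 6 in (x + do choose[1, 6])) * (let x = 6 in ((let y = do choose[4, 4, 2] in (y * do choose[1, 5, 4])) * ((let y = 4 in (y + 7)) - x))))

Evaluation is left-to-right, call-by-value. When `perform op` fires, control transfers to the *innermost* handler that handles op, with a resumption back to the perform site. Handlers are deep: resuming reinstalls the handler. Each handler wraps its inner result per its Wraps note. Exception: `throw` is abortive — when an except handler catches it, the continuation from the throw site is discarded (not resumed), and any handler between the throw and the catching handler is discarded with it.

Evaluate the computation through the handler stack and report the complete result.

Step-by-step:
choose[1, 6] @ H2
  branch[0] choose=1:
    choose[4, 4, 2] @ H2
      branch[0] choose=4:
        choose[1, 5, 4] @ H2
          branch[0] choose=1:
            H0 returns 140
            H1 returns 140
            H2 returns [140]
          branch[1] choose=5:
            H0 returns 700
            H1 returns 700
            H2 returns [700]
          branch[2] choose=4:
            H0 returns 560
            H1 returns 560
            H2 returns [560]
      branch[1] choose=4:
        choose[1, 5, 4] @ H2
          branch[0] choose=1:
            H0 returns 140
            H1 returns 140
            H2 returns [140]
          branch[1] choose=5:
            H0 returns 700
            H1 returns 700
            H2 returns [700]
          branch[2] choose=4:
            H0 returns 560
            H1 returns 560
            H2 returns [560]
      branch[2] choose=2:
        choose[1, 5, 4] @ H2
          branch[0] choose=1:
            H0 returns 70
            H1 returns 70
            H2 returns [70]
          branch[1] choose=5:
            H0 returns 350
            H1 returns 350
            H2 returns [350]
          branch[2] choose=4:
            H0 returns 280
            H1 returns 280
            H2 returns [280]
  branch[1] choose=6:
    choose[4, 4, 2] @ H2
      branch[0] choose=4:
        choose[1, 5, 4] @ H2
          branch[0] choose=1:
            H0 returns 240
            H1 returns 240
            H2 returns [240]
          branch[1] choose=5:
            H0 returns 1200
            H1 returns 1200
            H2 returns [1200]
          branch[2] choose=4:
            H0 returns 960
            H1 returns 960
            H2 returns [960]
      branch[1] choose=4:
        choose[1, 5, 4] @ H2
          branch[0] choose=1:
            H0 returns 240
            H1 returns 240
            H2 returns [240]
          branch[1] choose=5:
            H0 returns 1200
            H1 returns 1200
            H2 returns [1200]
          branch[2] choose=4:
            H0 returns 960
            H1 returns 960
            H2 returns [960]
      branch[2] choose=2:
        choose[1, 5, 4] @ H2
          branch[0] choose=1:
            H0 returns 120
            H1 returns 120
            H2 returns [120]
          branch[1] choose=5:
            H0 returns 600
            H1 returns 600
            H2 returns [600]
          branch[2] choose=4:
            H0 returns 480
            H1 returns 480
            H2 returns [480]
= [140, 700, 560, 140, 700, 560, 70, 350, 280, 240, 1200, 960, 240, 1200, 960, 120, 600, 480]

Answer: [140, 700, 560, 140, 700, 560, 70, 350, 280, 240, 1200, 960, 240, 1200, 960, 120, 600, 480]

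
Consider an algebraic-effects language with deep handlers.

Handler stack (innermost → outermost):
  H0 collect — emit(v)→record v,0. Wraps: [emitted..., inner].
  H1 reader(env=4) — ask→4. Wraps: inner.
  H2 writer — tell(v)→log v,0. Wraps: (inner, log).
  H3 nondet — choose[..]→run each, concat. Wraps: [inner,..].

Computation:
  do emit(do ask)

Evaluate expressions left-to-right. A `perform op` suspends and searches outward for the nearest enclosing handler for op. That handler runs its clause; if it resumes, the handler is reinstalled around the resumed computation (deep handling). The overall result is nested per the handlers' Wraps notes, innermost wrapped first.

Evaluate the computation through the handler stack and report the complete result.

Step-by-step:
ask @ H1 ⇒ 4
emit(4) @ H0 ⇒ out+=4
H0 returns [4, 0]
H1 returns [4, 0]
H2 returns ([4, 0], ())
H3 returns [([4, 0], ())]
= [([4, 0], ())]

Answer: [([4, 0], ())]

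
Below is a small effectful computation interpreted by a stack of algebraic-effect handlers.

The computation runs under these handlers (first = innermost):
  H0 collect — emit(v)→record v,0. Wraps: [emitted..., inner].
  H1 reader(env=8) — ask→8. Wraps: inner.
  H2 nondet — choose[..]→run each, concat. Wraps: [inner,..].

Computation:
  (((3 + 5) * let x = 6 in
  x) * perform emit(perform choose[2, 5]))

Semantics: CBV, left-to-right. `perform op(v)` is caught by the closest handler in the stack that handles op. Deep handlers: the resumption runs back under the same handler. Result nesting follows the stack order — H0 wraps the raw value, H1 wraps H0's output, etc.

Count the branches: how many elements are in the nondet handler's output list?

Step-by-step:
choose[2, 5] @ H2
  branch[0] choose=2:
    emit(2) @ H0 ⇒ out+=2
    H0 returns [2, 0]
    H1 returns [2, 0]
    H2 returns [[2, 0]]
  branch[1] choose=5:
    emit(5) @ H0 ⇒ out+=5
    H0 returns [5, 0]
    H1 returns [5, 0]
    H2 returns [[5, 0]]
= [[2, 0], [5, 0]]

Answer: 2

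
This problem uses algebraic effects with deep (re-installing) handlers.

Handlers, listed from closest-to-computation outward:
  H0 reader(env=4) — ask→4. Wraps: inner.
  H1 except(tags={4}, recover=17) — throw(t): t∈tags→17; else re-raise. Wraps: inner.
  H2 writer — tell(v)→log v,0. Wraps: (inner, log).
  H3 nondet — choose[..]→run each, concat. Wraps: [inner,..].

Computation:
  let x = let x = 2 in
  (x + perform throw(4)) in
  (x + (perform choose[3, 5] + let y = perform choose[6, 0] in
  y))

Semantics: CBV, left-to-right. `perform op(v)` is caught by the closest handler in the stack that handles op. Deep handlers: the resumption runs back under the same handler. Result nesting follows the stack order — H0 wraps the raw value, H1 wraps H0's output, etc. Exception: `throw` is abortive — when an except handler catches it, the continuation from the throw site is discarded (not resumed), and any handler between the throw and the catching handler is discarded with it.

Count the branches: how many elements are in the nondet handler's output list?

Working:
throw(4) @ H1 caught ⇒ 17
H2 returns (17, ())
H3 returns [(17, ())]
= [(17, ())]

Answer: 1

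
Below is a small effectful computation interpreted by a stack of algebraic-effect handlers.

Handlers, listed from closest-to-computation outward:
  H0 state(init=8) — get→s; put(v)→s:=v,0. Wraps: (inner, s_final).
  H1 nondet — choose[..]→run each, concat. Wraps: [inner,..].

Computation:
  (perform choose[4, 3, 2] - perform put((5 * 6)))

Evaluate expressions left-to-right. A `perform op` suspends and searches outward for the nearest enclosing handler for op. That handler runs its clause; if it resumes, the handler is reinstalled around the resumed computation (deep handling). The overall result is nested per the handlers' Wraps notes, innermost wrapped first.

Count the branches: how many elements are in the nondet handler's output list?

Evaluation trace:
choose[4, 3, 2] @ H1
  branch[0] choose=4:
    put(30) @ H0 ⇒ s:=30
    H0 returns (4, 30)
    H1 returns [(4, 30)]
  branch[1] choose=3:
    put(30) @ H0 ⇒ s:=30
    H0 returns (3, 30)
    H1 returns [(3, 30)]
  branch[2] choose=2:
    put(30) @ H0 ⇒ s:=30
    H0 returns (2, 30)
    H1 returns [(2, 30)]
= [(4, 30), (3, 30), (2, 30)]

Answer: 3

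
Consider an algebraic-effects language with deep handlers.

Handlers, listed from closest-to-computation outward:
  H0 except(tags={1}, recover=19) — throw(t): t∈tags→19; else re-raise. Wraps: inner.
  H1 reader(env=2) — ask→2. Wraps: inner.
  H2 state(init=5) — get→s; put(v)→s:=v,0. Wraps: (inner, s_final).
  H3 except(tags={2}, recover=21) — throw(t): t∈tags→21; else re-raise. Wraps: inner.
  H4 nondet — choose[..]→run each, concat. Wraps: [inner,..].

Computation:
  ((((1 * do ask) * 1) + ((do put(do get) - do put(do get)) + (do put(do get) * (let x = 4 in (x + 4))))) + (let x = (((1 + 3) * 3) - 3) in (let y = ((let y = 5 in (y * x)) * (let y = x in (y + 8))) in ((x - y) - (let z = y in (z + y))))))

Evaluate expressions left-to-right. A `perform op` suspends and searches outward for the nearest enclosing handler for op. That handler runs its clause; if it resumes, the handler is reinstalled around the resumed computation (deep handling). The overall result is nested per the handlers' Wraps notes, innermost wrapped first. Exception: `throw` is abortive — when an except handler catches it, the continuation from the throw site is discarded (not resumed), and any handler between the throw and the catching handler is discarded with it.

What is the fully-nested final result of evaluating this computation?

Answer: [(-2284, 5)]

Evaluation trace:
ask @ H1 ⇒ 2
get @ H2 ⇒ 5
put(5) @ H2 ⇒ s:=5
get @ H2 ⇒ 5
put(5) @ H2 ⇒ s:=5
get @ H2 ⇒ 5
put(5) @ H2 ⇒ s:=5
H0 returns -2284
H1 returns -2284
H2 returns (-2284, 5)
H3 returns (-2284, 5)
H4 returns [(-2284, 5)]
= [(-2284, 5)]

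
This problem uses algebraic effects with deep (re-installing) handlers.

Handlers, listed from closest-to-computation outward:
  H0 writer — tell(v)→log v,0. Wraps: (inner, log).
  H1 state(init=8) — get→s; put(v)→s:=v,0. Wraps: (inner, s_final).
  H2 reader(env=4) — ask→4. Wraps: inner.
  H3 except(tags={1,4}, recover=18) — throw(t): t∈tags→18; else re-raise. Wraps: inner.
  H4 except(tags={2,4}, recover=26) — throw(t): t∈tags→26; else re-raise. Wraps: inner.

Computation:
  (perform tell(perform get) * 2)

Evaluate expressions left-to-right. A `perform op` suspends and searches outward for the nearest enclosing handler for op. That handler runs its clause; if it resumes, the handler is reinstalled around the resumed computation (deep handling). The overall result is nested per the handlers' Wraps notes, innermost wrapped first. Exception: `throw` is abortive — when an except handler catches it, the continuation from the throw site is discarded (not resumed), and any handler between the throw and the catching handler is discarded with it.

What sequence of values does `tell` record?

Evaluation trace:
get @ H1 ⇒ 8
tell(8) @ H0 ⇒ log+=8
H0 returns (0, (8))
H1 returns ((0, (8)), 8)
H2 returns ((0, (8)), 8)
H3 returns ((0, (8)), 8)
H4 returns ((0, (8)), 8)
= ((0, (8)), 8)

Answer: (8)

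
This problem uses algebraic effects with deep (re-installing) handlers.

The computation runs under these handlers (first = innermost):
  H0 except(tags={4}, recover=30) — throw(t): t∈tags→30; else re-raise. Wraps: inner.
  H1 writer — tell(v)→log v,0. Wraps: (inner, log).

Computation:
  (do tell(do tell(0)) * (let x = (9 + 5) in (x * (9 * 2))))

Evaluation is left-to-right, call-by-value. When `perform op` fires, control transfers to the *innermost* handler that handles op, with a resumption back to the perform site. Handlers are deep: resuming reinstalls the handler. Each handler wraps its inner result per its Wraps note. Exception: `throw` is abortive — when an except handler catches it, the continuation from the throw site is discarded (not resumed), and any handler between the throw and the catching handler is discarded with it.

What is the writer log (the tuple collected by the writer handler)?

Answer: (0, 0)

Evaluation trace:
tell(0) @ H1 ⇒ log+=0
tell(0) @ H1 ⇒ log+=0
H0 returns 0
H1 returns (0, (0, 0))
= (0, (0, 0))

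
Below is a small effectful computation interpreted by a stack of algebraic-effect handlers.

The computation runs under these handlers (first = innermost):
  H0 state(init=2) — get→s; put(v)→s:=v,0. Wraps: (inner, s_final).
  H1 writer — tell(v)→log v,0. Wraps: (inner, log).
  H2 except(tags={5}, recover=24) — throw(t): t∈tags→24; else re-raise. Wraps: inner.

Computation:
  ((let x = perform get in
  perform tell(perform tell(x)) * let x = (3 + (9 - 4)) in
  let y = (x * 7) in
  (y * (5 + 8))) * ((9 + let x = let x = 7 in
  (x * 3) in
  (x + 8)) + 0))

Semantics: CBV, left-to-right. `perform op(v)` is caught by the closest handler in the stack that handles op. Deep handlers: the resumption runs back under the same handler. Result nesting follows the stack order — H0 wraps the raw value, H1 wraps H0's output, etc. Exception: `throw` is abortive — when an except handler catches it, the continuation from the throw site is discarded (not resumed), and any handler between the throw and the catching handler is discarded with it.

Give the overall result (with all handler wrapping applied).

Answer: ((0, 2), (2, 0))

Evaluation trace:
get @ H0 ⇒ 2
tell(2) @ H1 ⇒ log+=2
tell(0) @ H1 ⇒ log+=0
H0 returns (0, 2)
H1 returns ((0, 2), (2, 0))
H2 returns ((0, 2), (2, 0))
= ((0, 2), (2, 0))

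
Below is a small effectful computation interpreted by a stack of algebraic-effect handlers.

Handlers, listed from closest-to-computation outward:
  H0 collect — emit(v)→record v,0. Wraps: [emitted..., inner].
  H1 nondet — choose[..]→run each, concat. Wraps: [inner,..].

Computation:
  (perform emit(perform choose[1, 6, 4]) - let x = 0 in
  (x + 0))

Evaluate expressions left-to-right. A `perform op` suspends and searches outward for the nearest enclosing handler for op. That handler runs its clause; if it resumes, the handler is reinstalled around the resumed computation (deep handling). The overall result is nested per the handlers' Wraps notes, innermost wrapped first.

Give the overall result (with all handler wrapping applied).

Step-by-step:
choose[1, 6, 4] @ H1
  branch[0] choose=1:
    emit(1) @ H0 ⇒ out+=1
    H0 returns [1, 0]
    H1 returns [[1, 0]]
  branch[1] choose=6:
    emit(6) @ H0 ⇒ out+=6
    H0 returns [6, 0]
    H1 returns [[6, 0]]
  branch[2] choose=4:
    emit(4) @ H0 ⇒ out+=4
    H0 returns [4, 0]
    H1 returns [[4, 0]]
= [[1, 0], [6, 0], [4, 0]]

Answer: [[1, 0], [6, 0], [4, 0]]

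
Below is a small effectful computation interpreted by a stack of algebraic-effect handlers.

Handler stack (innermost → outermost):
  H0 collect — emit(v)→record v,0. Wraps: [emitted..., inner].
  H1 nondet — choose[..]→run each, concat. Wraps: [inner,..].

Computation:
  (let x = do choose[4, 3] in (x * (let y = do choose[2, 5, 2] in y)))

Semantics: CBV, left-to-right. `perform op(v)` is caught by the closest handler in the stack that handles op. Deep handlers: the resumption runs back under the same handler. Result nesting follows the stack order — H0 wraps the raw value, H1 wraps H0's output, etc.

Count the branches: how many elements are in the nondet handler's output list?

Answer: 6

Step-by-step:
choose[4, 3] @ H1
  branch[0] choose=4:
    choose[2, 5, 2] @ H1
      branch[0] choose=2:
        H0 returns [8]
        H1 returns [[8]]
      branch[1] choose=5:
        H0 returns [20]
        H1 returns [[20]]
      branch[2] choose=2:
        H0 returns [8]
        H1 returns [[8]]
  branch[1] choose=3:
    choose[2, 5, 2] @ H1
      branch[0] choose=2:
        H0 returns [6]
        H1 returns [[6]]
      branch[1] choose=5:
        H0 returns [15]
        H1 returns [[15]]
      branch[2] choose=2:
        H0 returns [6]
        H1 returns [[6]]
= [[8], [20], [8], [6], [15], [6]]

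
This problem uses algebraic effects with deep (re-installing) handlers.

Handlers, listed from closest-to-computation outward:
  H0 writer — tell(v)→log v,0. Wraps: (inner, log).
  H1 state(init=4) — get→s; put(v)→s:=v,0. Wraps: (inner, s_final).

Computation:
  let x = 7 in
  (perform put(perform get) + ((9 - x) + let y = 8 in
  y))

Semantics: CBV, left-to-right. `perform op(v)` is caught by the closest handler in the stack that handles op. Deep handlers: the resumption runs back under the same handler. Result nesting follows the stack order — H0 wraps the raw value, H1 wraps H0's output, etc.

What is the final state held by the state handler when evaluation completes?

Answer: 4

Step-by-step:
get @ H1 ⇒ 4
put(4) @ H1 ⇒ s:=4
H0 returns (10, ())
H1 returns ((10, ()), 4)
= ((10, ()), 4)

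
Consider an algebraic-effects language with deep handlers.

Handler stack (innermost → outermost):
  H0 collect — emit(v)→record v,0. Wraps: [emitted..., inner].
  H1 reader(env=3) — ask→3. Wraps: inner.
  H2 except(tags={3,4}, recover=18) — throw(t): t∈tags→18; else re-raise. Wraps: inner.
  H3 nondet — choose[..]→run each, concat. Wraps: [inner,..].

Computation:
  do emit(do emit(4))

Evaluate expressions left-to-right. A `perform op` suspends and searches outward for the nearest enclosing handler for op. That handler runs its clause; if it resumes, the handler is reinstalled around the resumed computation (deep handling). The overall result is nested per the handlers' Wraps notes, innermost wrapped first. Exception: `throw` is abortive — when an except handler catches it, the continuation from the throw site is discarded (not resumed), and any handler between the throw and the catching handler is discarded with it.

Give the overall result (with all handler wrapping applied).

Answer: [[4, 0, 0]]

Step-by-step:
emit(4) @ H0 ⇒ out+=4
emit(0) @ H0 ⇒ out+=0
H0 returns [4, 0, 0]
H1 returns [4, 0, 0]
H2 returns [4, 0, 0]
H3 returns [[4, 0, 0]]
= [[4, 0, 0]]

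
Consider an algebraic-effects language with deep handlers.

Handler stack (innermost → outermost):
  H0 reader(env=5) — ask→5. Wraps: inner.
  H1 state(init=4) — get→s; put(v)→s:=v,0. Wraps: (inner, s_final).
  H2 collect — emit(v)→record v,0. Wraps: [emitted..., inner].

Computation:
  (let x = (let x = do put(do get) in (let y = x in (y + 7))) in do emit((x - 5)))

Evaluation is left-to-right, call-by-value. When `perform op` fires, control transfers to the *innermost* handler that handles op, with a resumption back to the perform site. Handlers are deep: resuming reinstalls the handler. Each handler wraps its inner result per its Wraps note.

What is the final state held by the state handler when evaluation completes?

Answer: 4

Step-by-step:
get @ H1 ⇒ 4
put(4) @ H1 ⇒ s:=4
emit(2) @ H2 ⇒ out+=2
H0 returns 0
H1 returns (0, 4)
H2 returns [2, (0, 4)]
= [2, (0, 4)]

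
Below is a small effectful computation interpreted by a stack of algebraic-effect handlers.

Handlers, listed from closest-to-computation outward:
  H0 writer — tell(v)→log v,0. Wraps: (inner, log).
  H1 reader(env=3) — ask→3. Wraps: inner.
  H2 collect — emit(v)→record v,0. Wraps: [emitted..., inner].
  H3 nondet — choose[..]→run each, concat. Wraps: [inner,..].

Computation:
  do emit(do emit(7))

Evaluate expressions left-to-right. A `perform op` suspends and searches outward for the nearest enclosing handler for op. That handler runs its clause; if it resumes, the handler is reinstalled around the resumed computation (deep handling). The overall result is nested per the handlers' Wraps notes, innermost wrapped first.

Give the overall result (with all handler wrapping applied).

Answer: [[7, 0, (0, ())]]

Step-by-step:
emit(7) @ H2 ⇒ out+=7
emit(0) @ H2 ⇒ out+=0
H0 returns (0, ())
H1 returns (0, ())
H2 returns [7, 0, (0, ())]
H3 returns [[7, 0, (0, ())]]
= [[7, 0, (0, ())]]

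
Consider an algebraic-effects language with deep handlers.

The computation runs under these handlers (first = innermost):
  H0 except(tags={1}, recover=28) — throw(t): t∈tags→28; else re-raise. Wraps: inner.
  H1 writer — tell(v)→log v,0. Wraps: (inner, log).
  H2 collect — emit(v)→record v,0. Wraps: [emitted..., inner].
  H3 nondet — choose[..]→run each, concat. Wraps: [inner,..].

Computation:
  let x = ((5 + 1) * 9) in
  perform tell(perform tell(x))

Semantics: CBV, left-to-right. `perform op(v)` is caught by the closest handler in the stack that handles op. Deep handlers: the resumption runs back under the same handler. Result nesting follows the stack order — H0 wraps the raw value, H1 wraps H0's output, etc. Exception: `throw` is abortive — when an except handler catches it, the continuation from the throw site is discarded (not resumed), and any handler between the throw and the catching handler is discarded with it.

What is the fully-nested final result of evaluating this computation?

Evaluation trace:
tell(54) @ H1 ⇒ log+=54
tell(0) @ H1 ⇒ log+=0
H0 returns 0
H1 returns (0, (54, 0))
H2 returns [(0, (54, 0))]
H3 returns [[(0, (54, 0))]]
= [[(0, (54, 0))]]

Answer: [[(0, (54, 0))]]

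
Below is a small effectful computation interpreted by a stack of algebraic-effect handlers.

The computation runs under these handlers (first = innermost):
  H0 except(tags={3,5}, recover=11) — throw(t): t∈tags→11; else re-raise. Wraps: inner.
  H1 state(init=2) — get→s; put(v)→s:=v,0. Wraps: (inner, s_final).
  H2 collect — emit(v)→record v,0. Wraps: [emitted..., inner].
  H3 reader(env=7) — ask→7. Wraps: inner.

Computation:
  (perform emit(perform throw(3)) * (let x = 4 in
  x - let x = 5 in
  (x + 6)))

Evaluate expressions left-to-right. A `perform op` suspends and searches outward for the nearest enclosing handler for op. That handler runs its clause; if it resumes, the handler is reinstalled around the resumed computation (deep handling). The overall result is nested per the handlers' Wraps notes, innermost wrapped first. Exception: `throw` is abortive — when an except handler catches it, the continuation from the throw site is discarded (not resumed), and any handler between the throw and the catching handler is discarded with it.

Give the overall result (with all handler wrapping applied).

Evaluation trace:
throw(3) @ H0 caught ⇒ 11
H1 returns (11, 2)
H2 returns [(11, 2)]
H3 returns [(11, 2)]
= [(11, 2)]

Answer: [(11, 2)]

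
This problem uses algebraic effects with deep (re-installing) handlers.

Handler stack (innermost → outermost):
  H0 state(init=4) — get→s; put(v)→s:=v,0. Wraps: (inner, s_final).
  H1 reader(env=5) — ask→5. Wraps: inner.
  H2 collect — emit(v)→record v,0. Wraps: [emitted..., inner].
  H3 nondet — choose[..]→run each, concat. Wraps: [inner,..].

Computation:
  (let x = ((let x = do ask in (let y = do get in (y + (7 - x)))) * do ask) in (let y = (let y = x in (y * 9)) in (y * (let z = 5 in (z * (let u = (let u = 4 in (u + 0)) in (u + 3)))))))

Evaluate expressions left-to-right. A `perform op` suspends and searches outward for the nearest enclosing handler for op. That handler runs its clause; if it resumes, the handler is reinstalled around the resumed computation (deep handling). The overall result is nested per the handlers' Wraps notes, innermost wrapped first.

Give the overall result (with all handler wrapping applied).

Answer: [[(9450, 4)]]

Evaluation trace:
ask @ H1 ⇒ 5
get @ H0 ⇒ 4
ask @ H1 ⇒ 5
H0 returns (9450, 4)
H1 returns (9450, 4)
H2 returns [(9450, 4)]
H3 returns [[(9450, 4)]]
= [[(9450, 4)]]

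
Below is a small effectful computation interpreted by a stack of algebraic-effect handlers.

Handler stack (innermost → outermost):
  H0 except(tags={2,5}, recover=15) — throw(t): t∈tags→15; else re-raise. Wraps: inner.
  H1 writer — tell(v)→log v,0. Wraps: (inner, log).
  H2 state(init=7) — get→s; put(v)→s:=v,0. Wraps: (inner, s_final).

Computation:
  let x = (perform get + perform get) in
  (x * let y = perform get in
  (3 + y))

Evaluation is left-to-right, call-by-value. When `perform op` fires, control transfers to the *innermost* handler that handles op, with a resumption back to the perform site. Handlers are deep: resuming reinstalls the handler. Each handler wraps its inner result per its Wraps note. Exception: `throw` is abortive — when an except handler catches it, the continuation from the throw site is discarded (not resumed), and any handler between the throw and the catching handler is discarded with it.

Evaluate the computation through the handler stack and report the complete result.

Answer: ((140, ()), 7)

Evaluation trace:
get @ H2 ⇒ 7
get @ H2 ⇒ 7
get @ H2 ⇒ 7
H0 returns 140
H1 returns (140, ())
H2 returns ((140, ()), 7)
= ((140, ()), 7)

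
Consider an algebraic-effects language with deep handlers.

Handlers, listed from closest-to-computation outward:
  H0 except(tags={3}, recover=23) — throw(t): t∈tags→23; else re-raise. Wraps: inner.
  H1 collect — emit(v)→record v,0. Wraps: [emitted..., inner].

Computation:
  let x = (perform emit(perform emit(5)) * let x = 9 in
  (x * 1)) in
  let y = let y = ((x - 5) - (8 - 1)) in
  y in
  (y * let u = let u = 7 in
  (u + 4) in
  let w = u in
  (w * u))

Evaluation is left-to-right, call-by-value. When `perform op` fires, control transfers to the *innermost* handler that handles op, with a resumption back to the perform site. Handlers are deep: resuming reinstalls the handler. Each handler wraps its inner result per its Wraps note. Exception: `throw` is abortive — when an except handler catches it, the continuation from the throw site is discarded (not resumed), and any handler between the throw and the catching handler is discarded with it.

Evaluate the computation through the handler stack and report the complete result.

Answer: [5, 0, -1452]

Step-by-step:
emit(5) @ H1 ⇒ out+=5
emit(0) @ H1 ⇒ out+=0
H0 returns -1452
H1 returns [5, 0, -1452]
= [5, 0, -1452]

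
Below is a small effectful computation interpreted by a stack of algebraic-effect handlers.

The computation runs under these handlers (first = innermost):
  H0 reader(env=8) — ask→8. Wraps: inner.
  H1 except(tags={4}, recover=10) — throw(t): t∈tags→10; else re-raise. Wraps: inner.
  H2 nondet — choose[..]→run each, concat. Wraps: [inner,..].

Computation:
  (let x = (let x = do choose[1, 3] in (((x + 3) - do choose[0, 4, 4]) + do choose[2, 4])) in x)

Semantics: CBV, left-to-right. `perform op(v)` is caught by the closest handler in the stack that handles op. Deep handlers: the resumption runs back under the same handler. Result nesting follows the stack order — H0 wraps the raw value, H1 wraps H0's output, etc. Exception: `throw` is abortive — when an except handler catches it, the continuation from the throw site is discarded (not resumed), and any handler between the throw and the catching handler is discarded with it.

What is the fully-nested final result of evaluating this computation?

Answer: [6, 8, 2, 4, 2, 4, 8, 10, 4, 6, 4, 6]

Evaluation trace:
choose[1, 3] @ H2
  branch[0] choose=1:
    choose[0, 4, 4] @ H2
      branch[0] choose=0:
        choose[2, 4] @ H2
          branch[0] choose=2:
            H0 returns 6
            H1 returns 6
            H2 returns [6]
          branch[1] choose=4:
            H0 returns 8
            H1 returns 8
            H2 returns [8]
      branch[1] choose=4:
        choose[2, 4] @ H2
          branch[0] choose=2:
            H0 returns 2
            H1 returns 2
            H2 returns [2]
          branch[1] choose=4:
            H0 returns 4
            H1 returns 4
            H2 returns [4]
      branch[2] choose=4:
        choose[2, 4] @ H2
          branch[0] choose=2:
            H0 returns 2
            H1 returns 2
            H2 returns [2]
          branch[1] choose=4:
            H0 returns 4
            H1 returns 4
            H2 returns [4]
  branch[1] choose=3:
    choose[0, 4, 4] @ H2
      branch[0] choose=0:
        choose[2, 4] @ H2
          branch[0] choose=2:
            H0 returns 8
            H1 returns 8
            H2 returns [8]
          branch[1] choose=4:
            H0 returns 10
            H1 returns 10
            H2 returns [10]
      branch[1] choose=4:
        choose[2, 4] @ H2
          branch[0] choose=2:
            H0 returns 4
            H1 returns 4
            H2 returns [4]
          branch[1] choose=4:
            H0 returns 6
            H1 returns 6
            H2 returns [6]
      branch[2] choose=4:
        choose[2, 4] @ H2
          branch[0] choose=2:
            H0 returns 4
            H1 returns 4
            H2 returns [4]
          branch[1] choose=4:
            H0 returns 6
            H1 returns 6
            H2 returns [6]
= [6, 8, 2, 4, 2, 4, 8, 10, 4, 6, 4, 6]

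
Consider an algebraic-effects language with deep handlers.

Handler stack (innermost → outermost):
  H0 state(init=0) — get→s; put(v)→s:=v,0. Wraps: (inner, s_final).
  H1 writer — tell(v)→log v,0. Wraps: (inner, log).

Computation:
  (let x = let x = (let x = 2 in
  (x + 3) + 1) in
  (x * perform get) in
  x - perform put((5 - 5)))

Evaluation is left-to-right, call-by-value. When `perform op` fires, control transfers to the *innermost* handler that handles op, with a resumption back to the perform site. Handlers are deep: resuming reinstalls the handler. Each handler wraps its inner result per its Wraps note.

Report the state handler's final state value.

Working:
get @ H0 ⇒ 0
put(0) @ H0 ⇒ s:=0
H0 returns (0, 0)
H1 returns ((0, 0), ())
= ((0, 0), ())

Answer: 0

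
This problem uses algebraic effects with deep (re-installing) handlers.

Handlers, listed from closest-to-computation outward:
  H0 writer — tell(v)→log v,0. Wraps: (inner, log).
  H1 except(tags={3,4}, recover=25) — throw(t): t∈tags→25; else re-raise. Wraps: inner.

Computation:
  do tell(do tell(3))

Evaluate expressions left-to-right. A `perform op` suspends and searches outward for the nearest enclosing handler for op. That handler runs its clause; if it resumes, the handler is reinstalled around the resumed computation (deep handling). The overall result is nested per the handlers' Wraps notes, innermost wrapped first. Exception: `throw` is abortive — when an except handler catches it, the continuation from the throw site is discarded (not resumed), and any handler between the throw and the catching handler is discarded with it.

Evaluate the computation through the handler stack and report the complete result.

Step-by-step:
tell(3) @ H0 ⇒ log+=3
tell(0) @ H0 ⇒ log+=0
H0 returns (0, (3, 0))
H1 returns (0, (3, 0))
= (0, (3, 0))

Answer: (0, (3, 0))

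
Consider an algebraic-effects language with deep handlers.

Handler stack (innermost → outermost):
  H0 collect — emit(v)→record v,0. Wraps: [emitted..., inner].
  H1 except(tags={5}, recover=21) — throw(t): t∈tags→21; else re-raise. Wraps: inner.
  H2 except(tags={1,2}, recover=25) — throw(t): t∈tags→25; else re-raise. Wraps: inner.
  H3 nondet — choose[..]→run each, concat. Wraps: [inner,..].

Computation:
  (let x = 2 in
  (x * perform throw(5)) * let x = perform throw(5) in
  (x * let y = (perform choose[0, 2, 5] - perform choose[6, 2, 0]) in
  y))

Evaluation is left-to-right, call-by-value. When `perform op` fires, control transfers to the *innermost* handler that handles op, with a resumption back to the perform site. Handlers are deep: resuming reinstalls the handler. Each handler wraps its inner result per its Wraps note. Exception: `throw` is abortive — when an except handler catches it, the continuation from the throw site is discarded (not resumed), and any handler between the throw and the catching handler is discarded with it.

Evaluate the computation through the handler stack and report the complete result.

Evaluation trace:
throw(5) @ H1 caught ⇒ 21
H2 returns 21
H3 returns [21]
= [21]

Answer: [21]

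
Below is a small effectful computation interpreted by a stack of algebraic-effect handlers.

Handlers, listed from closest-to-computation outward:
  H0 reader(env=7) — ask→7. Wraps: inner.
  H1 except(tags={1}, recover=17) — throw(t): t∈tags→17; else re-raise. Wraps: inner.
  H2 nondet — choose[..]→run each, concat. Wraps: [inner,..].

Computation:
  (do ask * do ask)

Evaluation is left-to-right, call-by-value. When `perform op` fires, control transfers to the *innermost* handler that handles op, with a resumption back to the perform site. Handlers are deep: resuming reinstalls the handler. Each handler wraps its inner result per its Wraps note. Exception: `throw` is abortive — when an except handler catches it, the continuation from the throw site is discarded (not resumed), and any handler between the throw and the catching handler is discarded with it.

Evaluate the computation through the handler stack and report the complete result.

Evaluation trace:
ask @ H0 ⇒ 7
ask @ H0 ⇒ 7
H0 returns 49
H1 returns 49
H2 returns [49]
= [49]

Answer: [49]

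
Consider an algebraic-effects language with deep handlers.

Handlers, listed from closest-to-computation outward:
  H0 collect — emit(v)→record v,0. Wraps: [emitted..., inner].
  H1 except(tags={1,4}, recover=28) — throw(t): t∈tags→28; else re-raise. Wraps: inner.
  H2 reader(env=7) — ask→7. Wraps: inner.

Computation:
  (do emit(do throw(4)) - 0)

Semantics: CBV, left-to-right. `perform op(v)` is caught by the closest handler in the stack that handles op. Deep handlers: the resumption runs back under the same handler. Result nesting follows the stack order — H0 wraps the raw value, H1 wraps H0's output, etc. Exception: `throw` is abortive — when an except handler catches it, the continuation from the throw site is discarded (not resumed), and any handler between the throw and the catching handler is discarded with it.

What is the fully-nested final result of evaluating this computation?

Answer: 28

Evaluation trace:
throw(4) @ H1 caught ⇒ 28
H2 returns 28
= 28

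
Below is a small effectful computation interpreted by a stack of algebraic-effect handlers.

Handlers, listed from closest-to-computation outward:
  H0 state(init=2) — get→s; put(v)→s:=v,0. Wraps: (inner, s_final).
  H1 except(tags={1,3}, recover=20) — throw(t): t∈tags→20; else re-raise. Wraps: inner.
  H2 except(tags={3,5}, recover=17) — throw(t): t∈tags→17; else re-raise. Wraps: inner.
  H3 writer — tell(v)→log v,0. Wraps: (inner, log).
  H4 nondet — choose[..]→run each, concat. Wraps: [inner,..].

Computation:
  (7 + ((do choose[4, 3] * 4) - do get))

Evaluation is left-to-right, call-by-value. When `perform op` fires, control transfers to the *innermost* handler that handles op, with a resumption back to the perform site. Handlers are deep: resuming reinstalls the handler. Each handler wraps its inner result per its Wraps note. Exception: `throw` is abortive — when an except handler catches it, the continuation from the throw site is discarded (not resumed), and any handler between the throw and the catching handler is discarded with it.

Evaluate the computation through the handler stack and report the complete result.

Evaluation trace:
choose[4, 3] @ H4
  branch[0] choose=4:
    get @ H0 ⇒ 2
    H0 returns (21, 2)
    H1 returns (21, 2)
    H2 returns (21, 2)
    H3 returns ((21, 2), ())
    H4 returns [((21, 2), ())]
  branch[1] choose=3:
    get @ H0 ⇒ 2
    H0 returns (17, 2)
    H1 returns (17, 2)
    H2 returns (17, 2)
    H3 returns ((17, 2), ())
    H4 returns [((17, 2), ())]
= [((21, 2), ()), ((17, 2), ())]

Answer: [((21, 2), ()), ((17, 2), ())]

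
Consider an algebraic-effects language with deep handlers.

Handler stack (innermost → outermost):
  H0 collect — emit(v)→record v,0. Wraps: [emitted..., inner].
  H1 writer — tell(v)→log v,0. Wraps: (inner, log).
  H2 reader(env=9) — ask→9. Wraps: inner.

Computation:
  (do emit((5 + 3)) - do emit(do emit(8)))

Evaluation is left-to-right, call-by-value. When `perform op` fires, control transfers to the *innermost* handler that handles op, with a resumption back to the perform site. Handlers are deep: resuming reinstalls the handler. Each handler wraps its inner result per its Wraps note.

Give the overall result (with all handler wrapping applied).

Answer: ([8, 8, 0, 0], ())

Step-by-step:
emit(8) @ H0 ⇒ out+=8
emit(8) @ H0 ⇒ out+=8
emit(0) @ H0 ⇒ out+=0
H0 returns [8, 8, 0, 0]
H1 returns ([8, 8, 0, 0], ())
H2 returns ([8, 8, 0, 0], ())
= ([8, 8, 0, 0], ())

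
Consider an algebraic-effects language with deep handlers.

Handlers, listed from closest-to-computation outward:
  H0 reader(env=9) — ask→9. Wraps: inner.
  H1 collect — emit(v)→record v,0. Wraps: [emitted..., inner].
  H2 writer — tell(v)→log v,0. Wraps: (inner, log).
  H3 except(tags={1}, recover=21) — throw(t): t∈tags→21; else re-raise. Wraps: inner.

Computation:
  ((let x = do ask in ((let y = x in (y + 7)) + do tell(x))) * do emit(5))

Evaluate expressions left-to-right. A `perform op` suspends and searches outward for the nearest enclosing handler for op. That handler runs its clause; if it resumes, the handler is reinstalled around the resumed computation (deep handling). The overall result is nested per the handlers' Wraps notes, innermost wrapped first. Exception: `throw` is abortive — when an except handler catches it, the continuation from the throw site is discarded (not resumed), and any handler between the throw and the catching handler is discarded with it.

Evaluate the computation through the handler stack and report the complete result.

Step-by-step:
ask @ H0 ⇒ 9
tell(9) @ H2 ⇒ log+=9
emit(5) @ H1 ⇒ out+=5
H0 returns 0
H1 returns [5, 0]
H2 returns ([5, 0], (9))
H3 returns ([5, 0], (9))
= ([5, 0], (9))

Answer: ([5, 0], (9))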